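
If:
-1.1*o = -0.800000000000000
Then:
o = 0.73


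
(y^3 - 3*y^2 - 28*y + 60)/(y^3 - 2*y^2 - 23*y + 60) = (y^2 - 8*y + 12)/(y^2 - 7*y + 12)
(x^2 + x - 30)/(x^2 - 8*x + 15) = (x + 6)/(x - 3)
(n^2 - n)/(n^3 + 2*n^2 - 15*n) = (n - 1)/(n^2 + 2*n - 15)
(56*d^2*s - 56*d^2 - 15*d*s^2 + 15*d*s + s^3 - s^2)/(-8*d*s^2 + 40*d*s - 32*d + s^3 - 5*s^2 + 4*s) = (-7*d + s)/(s - 4)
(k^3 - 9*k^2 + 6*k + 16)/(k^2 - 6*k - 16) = (k^2 - k - 2)/(k + 2)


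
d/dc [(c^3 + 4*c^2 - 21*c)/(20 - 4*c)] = (-2*c^3 + 11*c^2 + 40*c - 105)/(4*(c^2 - 10*c + 25))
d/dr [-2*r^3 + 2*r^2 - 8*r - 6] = -6*r^2 + 4*r - 8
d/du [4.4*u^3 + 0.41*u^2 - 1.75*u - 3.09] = 13.2*u^2 + 0.82*u - 1.75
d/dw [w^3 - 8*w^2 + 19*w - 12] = 3*w^2 - 16*w + 19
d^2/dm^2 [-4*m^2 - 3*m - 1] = -8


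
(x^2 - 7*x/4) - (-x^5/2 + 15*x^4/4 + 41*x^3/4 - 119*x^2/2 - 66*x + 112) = x^5/2 - 15*x^4/4 - 41*x^3/4 + 121*x^2/2 + 257*x/4 - 112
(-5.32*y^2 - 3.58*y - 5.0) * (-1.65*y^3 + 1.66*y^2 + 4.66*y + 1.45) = 8.778*y^5 - 2.9242*y^4 - 22.484*y^3 - 32.6968*y^2 - 28.491*y - 7.25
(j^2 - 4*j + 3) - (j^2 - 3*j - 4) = 7 - j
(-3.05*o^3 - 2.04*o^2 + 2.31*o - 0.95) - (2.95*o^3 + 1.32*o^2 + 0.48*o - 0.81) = -6.0*o^3 - 3.36*o^2 + 1.83*o - 0.14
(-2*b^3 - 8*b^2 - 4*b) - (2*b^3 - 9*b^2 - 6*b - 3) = -4*b^3 + b^2 + 2*b + 3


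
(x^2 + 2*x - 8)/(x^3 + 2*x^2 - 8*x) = 1/x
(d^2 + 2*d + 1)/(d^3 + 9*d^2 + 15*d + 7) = 1/(d + 7)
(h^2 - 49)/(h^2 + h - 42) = (h - 7)/(h - 6)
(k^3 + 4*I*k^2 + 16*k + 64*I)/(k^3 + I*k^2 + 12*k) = (k^2 + 16)/(k*(k - 3*I))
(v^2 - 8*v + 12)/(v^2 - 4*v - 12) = (v - 2)/(v + 2)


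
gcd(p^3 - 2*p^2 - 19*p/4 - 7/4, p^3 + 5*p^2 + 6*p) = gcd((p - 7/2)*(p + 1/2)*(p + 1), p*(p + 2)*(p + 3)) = 1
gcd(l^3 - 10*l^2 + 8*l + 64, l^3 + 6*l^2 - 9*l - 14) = 1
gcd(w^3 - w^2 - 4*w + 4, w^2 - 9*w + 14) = w - 2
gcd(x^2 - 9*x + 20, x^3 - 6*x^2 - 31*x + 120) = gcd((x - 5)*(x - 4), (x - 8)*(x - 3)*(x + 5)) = 1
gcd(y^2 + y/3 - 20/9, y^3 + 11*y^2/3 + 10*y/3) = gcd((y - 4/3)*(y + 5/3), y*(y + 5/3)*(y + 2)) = y + 5/3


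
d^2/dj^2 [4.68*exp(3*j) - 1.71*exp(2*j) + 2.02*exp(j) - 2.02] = (42.12*exp(2*j) - 6.84*exp(j) + 2.02)*exp(j)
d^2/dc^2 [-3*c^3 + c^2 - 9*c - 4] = 2 - 18*c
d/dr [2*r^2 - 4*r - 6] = 4*r - 4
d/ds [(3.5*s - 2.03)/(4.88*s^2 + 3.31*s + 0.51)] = (-17.08*s^2 + 19.8128*s + 8.5043)/(23.8144*s^4 + 32.3056*s^3 + 15.9337*s^2 + 3.3762*s + 0.2601)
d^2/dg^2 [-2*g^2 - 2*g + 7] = -4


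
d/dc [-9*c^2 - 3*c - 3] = -18*c - 3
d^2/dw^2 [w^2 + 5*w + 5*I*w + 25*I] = 2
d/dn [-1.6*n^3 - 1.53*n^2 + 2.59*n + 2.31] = -4.8*n^2 - 3.06*n + 2.59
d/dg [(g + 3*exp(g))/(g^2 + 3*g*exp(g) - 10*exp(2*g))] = (-g^2 + 20*g*exp(2*g) - 6*g*exp(g) + 30*exp(3*g) - 19*exp(2*g))/(g^4 + 6*g^3*exp(g) - 11*g^2*exp(2*g) - 60*g*exp(3*g) + 100*exp(4*g))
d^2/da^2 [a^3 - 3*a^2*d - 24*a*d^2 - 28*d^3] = 6*a - 6*d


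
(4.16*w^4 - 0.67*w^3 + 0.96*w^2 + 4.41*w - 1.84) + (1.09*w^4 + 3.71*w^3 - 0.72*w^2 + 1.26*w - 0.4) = 5.25*w^4 + 3.04*w^3 + 0.24*w^2 + 5.67*w - 2.24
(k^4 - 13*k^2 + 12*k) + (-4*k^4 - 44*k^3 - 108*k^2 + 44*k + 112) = -3*k^4 - 44*k^3 - 121*k^2 + 56*k + 112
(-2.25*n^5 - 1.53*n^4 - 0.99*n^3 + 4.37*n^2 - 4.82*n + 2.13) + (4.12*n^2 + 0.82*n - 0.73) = -2.25*n^5 - 1.53*n^4 - 0.99*n^3 + 8.49*n^2 - 4.0*n + 1.4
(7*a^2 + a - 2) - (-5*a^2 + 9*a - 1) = 12*a^2 - 8*a - 1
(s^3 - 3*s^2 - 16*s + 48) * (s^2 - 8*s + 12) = s^5 - 11*s^4 + 20*s^3 + 140*s^2 - 576*s + 576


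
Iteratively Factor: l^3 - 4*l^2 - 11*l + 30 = (l + 3)*(l^2 - 7*l + 10) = (l - 2)*(l + 3)*(l - 5)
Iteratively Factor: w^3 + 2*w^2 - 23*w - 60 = (w + 4)*(w^2 - 2*w - 15) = (w - 5)*(w + 4)*(w + 3)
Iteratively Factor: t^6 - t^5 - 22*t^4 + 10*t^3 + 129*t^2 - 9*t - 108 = (t - 4)*(t^5 + 3*t^4 - 10*t^3 - 30*t^2 + 9*t + 27) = (t - 4)*(t + 1)*(t^4 + 2*t^3 - 12*t^2 - 18*t + 27) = (t - 4)*(t - 1)*(t + 1)*(t^3 + 3*t^2 - 9*t - 27) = (t - 4)*(t - 3)*(t - 1)*(t + 1)*(t^2 + 6*t + 9) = (t - 4)*(t - 3)*(t - 1)*(t + 1)*(t + 3)*(t + 3)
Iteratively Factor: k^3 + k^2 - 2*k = (k)*(k^2 + k - 2) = k*(k - 1)*(k + 2)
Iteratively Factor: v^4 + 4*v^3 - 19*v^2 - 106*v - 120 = (v + 4)*(v^3 - 19*v - 30) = (v + 2)*(v + 4)*(v^2 - 2*v - 15) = (v + 2)*(v + 3)*(v + 4)*(v - 5)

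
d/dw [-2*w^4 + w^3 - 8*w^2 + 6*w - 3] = -8*w^3 + 3*w^2 - 16*w + 6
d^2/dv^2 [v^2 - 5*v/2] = 2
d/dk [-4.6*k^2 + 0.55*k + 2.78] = 0.55 - 9.2*k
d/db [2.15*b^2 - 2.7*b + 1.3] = 4.3*b - 2.7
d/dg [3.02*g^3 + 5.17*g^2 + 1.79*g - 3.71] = 9.06*g^2 + 10.34*g + 1.79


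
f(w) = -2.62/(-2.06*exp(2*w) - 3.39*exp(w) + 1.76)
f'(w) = -2.62*(4.12*exp(2*w) + 3.39*exp(w))/(-2.06*exp(2*w) - 3.39*exp(w) + 1.76)^2 = (-10.7944*exp(w) - 8.8818)*exp(w)/(2.06*exp(2*w) + 3.39*exp(w) - 1.76)^2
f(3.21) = 0.00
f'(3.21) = -0.00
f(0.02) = 0.68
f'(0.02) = -1.37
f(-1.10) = -6.50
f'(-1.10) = -25.53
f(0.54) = 0.26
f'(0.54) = -0.46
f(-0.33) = 1.50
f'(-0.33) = -3.94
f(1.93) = 0.02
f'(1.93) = -0.04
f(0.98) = 0.12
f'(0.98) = -0.21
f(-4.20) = -1.53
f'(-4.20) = -0.05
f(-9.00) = -1.49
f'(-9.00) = 0.00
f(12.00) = 0.00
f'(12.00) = 0.00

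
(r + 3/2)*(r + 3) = r^2 + 9*r/2 + 9/2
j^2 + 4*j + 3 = (j + 1)*(j + 3)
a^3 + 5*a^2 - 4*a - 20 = (a - 2)*(a + 2)*(a + 5)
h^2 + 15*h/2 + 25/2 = (h + 5/2)*(h + 5)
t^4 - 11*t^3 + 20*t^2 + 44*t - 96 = (t - 8)*(t - 3)*(t - 2)*(t + 2)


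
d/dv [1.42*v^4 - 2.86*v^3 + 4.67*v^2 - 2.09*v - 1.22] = 5.68*v^3 - 8.58*v^2 + 9.34*v - 2.09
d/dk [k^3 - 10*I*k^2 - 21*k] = 3*k^2 - 20*I*k - 21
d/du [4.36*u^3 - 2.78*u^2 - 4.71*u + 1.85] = 13.08*u^2 - 5.56*u - 4.71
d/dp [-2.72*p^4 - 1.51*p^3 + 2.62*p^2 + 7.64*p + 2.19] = -10.88*p^3 - 4.53*p^2 + 5.24*p + 7.64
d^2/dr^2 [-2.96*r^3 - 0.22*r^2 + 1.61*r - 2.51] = -17.76*r - 0.44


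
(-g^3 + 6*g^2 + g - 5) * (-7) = 7*g^3 - 42*g^2 - 7*g + 35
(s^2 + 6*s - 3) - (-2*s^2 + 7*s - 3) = 3*s^2 - s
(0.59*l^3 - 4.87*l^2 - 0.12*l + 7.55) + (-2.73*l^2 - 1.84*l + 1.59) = 0.59*l^3 - 7.6*l^2 - 1.96*l + 9.14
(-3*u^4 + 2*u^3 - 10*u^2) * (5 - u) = 3*u^5 - 17*u^4 + 20*u^3 - 50*u^2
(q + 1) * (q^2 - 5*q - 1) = q^3 - 4*q^2 - 6*q - 1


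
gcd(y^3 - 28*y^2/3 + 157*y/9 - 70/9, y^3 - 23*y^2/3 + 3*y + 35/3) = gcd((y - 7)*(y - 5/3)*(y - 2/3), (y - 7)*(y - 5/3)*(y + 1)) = y^2 - 26*y/3 + 35/3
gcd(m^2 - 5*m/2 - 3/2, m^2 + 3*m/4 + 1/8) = m + 1/2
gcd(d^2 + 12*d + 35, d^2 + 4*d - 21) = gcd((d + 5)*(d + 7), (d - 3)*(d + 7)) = d + 7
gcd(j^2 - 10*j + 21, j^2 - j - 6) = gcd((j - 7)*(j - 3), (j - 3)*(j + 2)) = j - 3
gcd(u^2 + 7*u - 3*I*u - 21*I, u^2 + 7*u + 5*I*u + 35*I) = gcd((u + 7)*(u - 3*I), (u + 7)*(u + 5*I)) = u + 7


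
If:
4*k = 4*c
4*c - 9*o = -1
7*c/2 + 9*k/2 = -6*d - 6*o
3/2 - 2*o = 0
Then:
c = 23/16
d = -8/3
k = 23/16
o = 3/4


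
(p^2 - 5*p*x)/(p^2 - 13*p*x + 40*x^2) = p/(p - 8*x)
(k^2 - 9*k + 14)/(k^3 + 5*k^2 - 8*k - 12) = (k - 7)/(k^2 + 7*k + 6)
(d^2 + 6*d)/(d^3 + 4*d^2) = (d + 6)/(d*(d + 4))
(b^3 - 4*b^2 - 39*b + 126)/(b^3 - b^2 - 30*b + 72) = (b - 7)/(b - 4)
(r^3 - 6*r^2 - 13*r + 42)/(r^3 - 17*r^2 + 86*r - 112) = (r + 3)/(r - 8)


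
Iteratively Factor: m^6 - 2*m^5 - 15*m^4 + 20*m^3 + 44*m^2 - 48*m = (m + 3)*(m^5 - 5*m^4 + 20*m^2 - 16*m) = (m + 2)*(m + 3)*(m^4 - 7*m^3 + 14*m^2 - 8*m) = (m - 2)*(m + 2)*(m + 3)*(m^3 - 5*m^2 + 4*m) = (m - 2)*(m - 1)*(m + 2)*(m + 3)*(m^2 - 4*m) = (m - 4)*(m - 2)*(m - 1)*(m + 2)*(m + 3)*(m)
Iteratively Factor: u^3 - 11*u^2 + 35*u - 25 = (u - 1)*(u^2 - 10*u + 25) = (u - 5)*(u - 1)*(u - 5)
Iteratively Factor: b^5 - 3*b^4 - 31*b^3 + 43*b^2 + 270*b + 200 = (b - 5)*(b^4 + 2*b^3 - 21*b^2 - 62*b - 40) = (b - 5)*(b + 1)*(b^3 + b^2 - 22*b - 40) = (b - 5)*(b + 1)*(b + 2)*(b^2 - b - 20) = (b - 5)*(b + 1)*(b + 2)*(b + 4)*(b - 5)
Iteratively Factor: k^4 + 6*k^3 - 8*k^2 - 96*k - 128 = (k + 2)*(k^3 + 4*k^2 - 16*k - 64) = (k + 2)*(k + 4)*(k^2 - 16) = (k - 4)*(k + 2)*(k + 4)*(k + 4)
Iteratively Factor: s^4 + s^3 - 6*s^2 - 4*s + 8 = (s - 2)*(s^3 + 3*s^2 - 4) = (s - 2)*(s + 2)*(s^2 + s - 2) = (s - 2)*(s - 1)*(s + 2)*(s + 2)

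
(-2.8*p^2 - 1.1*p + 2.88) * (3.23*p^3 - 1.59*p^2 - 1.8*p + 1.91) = -9.044*p^5 + 0.899*p^4 + 16.0914*p^3 - 7.9472*p^2 - 7.285*p + 5.5008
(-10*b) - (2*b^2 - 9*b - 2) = -2*b^2 - b + 2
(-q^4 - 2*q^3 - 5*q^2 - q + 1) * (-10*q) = 10*q^5 + 20*q^4 + 50*q^3 + 10*q^2 - 10*q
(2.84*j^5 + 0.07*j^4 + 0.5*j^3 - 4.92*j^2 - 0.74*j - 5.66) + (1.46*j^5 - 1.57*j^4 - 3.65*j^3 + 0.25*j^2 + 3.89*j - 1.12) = 4.3*j^5 - 1.5*j^4 - 3.15*j^3 - 4.67*j^2 + 3.15*j - 6.78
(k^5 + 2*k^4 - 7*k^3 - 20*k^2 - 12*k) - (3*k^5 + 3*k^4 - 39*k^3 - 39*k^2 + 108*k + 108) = -2*k^5 - k^4 + 32*k^3 + 19*k^2 - 120*k - 108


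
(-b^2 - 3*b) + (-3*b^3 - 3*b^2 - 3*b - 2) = -3*b^3 - 4*b^2 - 6*b - 2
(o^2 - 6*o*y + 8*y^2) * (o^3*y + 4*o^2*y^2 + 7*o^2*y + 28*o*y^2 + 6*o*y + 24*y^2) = o^5*y - 2*o^4*y^2 + 7*o^4*y - 16*o^3*y^3 - 14*o^3*y^2 + 6*o^3*y + 32*o^2*y^4 - 112*o^2*y^3 - 12*o^2*y^2 + 224*o*y^4 - 96*o*y^3 + 192*y^4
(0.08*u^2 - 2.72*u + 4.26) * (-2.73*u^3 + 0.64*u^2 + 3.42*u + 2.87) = -0.2184*u^5 + 7.4768*u^4 - 13.097*u^3 - 6.3464*u^2 + 6.7628*u + 12.2262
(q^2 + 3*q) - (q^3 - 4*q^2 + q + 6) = -q^3 + 5*q^2 + 2*q - 6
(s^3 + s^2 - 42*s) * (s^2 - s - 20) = s^5 - 63*s^3 + 22*s^2 + 840*s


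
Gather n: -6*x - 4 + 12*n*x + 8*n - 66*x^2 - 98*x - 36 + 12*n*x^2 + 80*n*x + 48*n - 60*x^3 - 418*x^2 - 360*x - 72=n*(12*x^2 + 92*x + 56) - 60*x^3 - 484*x^2 - 464*x - 112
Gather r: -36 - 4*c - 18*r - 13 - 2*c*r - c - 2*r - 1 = -5*c + r*(-2*c - 20) - 50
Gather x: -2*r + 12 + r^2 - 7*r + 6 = r^2 - 9*r + 18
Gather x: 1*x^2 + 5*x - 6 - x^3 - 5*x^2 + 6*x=-x^3 - 4*x^2 + 11*x - 6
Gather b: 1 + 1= 2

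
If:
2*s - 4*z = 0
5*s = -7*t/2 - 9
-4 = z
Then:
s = -8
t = 62/7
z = -4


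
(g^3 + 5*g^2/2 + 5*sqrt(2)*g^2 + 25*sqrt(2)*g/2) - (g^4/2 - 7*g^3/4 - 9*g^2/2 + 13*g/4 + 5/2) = -g^4/2 + 11*g^3/4 + 7*g^2 + 5*sqrt(2)*g^2 - 13*g/4 + 25*sqrt(2)*g/2 - 5/2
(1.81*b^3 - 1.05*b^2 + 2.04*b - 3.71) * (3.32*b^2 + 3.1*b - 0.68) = 6.0092*b^5 + 2.125*b^4 + 2.287*b^3 - 5.2792*b^2 - 12.8882*b + 2.5228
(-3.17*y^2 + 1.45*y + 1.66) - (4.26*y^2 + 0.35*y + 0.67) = -7.43*y^2 + 1.1*y + 0.99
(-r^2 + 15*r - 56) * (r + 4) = -r^3 + 11*r^2 + 4*r - 224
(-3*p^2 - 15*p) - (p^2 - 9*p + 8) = -4*p^2 - 6*p - 8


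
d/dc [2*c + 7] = 2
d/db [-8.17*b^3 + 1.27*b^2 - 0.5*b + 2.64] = -24.51*b^2 + 2.54*b - 0.5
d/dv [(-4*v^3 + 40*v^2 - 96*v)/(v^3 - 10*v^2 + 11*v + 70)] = 8*(13*v^3 - 170*v^2 + 700*v - 840)/(v^6 - 20*v^5 + 122*v^4 - 80*v^3 - 1279*v^2 + 1540*v + 4900)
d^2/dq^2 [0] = 0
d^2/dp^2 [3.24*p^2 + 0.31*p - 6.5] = 6.48000000000000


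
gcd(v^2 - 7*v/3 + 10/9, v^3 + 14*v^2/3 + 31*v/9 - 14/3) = v - 2/3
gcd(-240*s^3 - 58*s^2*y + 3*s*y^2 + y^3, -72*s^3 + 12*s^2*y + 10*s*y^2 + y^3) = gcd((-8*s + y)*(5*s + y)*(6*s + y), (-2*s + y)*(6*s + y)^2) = 6*s + y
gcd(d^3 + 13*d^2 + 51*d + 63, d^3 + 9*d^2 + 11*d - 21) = d^2 + 10*d + 21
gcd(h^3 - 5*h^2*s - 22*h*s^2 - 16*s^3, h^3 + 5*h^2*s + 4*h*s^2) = h + s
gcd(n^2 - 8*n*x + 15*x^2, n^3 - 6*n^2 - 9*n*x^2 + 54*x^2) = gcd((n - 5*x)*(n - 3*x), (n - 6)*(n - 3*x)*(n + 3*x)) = -n + 3*x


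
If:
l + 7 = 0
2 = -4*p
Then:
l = -7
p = -1/2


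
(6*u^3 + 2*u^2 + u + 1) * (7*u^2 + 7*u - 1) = 42*u^5 + 56*u^4 + 15*u^3 + 12*u^2 + 6*u - 1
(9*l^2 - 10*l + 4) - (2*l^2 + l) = 7*l^2 - 11*l + 4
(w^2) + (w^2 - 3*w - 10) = 2*w^2 - 3*w - 10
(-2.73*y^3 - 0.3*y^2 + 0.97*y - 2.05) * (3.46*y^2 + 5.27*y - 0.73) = -9.4458*y^5 - 15.4251*y^4 + 3.7681*y^3 - 1.7621*y^2 - 11.5116*y + 1.4965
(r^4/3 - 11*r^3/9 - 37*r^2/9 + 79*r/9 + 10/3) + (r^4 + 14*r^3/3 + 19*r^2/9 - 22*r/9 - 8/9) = 4*r^4/3 + 31*r^3/9 - 2*r^2 + 19*r/3 + 22/9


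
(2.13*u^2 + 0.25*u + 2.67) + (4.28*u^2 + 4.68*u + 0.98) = 6.41*u^2 + 4.93*u + 3.65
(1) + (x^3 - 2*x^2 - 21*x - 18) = x^3 - 2*x^2 - 21*x - 17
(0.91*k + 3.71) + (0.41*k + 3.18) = 1.32*k + 6.89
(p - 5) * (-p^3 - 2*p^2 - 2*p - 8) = -p^4 + 3*p^3 + 8*p^2 + 2*p + 40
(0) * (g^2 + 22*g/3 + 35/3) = 0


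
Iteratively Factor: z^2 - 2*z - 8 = (z - 4)*(z + 2)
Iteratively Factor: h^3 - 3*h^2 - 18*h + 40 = (h + 4)*(h^2 - 7*h + 10) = (h - 5)*(h + 4)*(h - 2)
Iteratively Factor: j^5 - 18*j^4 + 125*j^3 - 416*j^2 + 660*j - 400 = (j - 4)*(j^4 - 14*j^3 + 69*j^2 - 140*j + 100) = (j - 5)*(j - 4)*(j^3 - 9*j^2 + 24*j - 20) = (j - 5)*(j - 4)*(j - 2)*(j^2 - 7*j + 10) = (j - 5)*(j - 4)*(j - 2)^2*(j - 5)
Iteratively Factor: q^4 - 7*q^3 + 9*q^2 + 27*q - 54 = (q - 3)*(q^3 - 4*q^2 - 3*q + 18) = (q - 3)^2*(q^2 - q - 6) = (q - 3)^2*(q + 2)*(q - 3)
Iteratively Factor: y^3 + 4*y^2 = (y)*(y^2 + 4*y) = y*(y + 4)*(y)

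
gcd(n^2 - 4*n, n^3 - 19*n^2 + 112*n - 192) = 1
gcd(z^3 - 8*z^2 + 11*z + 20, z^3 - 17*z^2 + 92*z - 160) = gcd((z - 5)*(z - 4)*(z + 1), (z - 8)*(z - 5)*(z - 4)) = z^2 - 9*z + 20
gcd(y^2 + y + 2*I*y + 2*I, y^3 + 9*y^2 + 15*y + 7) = y + 1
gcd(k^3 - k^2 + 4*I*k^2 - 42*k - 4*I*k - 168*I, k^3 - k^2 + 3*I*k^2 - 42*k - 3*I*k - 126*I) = k^2 - k - 42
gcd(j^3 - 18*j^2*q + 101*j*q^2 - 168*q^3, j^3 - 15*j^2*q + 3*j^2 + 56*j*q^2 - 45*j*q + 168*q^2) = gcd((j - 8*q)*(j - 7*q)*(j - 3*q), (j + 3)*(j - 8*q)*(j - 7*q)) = j^2 - 15*j*q + 56*q^2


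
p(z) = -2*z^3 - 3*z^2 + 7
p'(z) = -6*z^2 - 6*z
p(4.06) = -176.30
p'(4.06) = -123.26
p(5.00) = -318.00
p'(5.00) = -180.00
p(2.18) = -27.98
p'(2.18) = -41.59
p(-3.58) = 60.32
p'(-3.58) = -55.42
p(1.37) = -3.77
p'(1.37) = -19.48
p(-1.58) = 7.40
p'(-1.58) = -5.50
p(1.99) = -20.64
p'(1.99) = -35.70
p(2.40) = -37.93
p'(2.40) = -48.96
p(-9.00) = 1222.00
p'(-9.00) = -432.00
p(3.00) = -74.00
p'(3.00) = -72.00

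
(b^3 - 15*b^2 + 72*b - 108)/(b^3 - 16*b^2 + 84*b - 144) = (b - 3)/(b - 4)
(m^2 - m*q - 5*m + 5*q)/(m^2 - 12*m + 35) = (m - q)/(m - 7)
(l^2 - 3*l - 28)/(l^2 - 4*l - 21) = (l + 4)/(l + 3)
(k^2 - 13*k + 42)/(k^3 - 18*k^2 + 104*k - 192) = (k - 7)/(k^2 - 12*k + 32)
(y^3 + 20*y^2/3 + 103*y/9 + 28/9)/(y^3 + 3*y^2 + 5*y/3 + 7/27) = 3*(y + 4)/(3*y + 1)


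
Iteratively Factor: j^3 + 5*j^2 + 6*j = (j)*(j^2 + 5*j + 6) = j*(j + 2)*(j + 3)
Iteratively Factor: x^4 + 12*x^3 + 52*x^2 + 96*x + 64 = (x + 4)*(x^3 + 8*x^2 + 20*x + 16) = (x + 4)^2*(x^2 + 4*x + 4) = (x + 2)*(x + 4)^2*(x + 2)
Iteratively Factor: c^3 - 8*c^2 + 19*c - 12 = (c - 1)*(c^2 - 7*c + 12) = (c - 4)*(c - 1)*(c - 3)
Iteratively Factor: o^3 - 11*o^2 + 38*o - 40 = (o - 4)*(o^2 - 7*o + 10) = (o - 5)*(o - 4)*(o - 2)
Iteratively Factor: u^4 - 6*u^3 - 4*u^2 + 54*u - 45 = (u - 5)*(u^3 - u^2 - 9*u + 9) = (u - 5)*(u + 3)*(u^2 - 4*u + 3) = (u - 5)*(u - 1)*(u + 3)*(u - 3)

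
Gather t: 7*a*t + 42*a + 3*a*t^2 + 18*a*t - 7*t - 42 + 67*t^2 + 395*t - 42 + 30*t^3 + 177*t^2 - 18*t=42*a + 30*t^3 + t^2*(3*a + 244) + t*(25*a + 370) - 84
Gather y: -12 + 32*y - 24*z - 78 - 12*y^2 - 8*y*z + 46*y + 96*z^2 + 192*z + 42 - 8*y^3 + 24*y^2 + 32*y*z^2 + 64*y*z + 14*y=-8*y^3 + 12*y^2 + y*(32*z^2 + 56*z + 92) + 96*z^2 + 168*z - 48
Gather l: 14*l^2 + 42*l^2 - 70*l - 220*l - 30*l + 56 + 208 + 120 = 56*l^2 - 320*l + 384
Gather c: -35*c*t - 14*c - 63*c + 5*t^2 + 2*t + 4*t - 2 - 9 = c*(-35*t - 77) + 5*t^2 + 6*t - 11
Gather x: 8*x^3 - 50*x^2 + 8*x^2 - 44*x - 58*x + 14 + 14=8*x^3 - 42*x^2 - 102*x + 28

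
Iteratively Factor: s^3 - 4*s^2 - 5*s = (s + 1)*(s^2 - 5*s) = (s - 5)*(s + 1)*(s)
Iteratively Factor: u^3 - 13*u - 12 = (u + 1)*(u^2 - u - 12) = (u - 4)*(u + 1)*(u + 3)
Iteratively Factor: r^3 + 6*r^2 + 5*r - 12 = (r + 3)*(r^2 + 3*r - 4) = (r + 3)*(r + 4)*(r - 1)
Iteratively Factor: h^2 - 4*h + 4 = (h - 2)*(h - 2)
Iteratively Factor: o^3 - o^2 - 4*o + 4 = (o - 2)*(o^2 + o - 2) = (o - 2)*(o - 1)*(o + 2)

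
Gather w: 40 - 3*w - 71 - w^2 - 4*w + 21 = -w^2 - 7*w - 10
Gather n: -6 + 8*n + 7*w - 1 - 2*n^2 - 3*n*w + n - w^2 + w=-2*n^2 + n*(9 - 3*w) - w^2 + 8*w - 7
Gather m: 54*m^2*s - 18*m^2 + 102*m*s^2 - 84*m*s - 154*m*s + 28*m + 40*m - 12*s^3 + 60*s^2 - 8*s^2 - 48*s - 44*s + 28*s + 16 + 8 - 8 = m^2*(54*s - 18) + m*(102*s^2 - 238*s + 68) - 12*s^3 + 52*s^2 - 64*s + 16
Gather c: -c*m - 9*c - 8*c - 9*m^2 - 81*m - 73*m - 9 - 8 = c*(-m - 17) - 9*m^2 - 154*m - 17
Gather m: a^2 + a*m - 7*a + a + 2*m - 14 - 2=a^2 - 6*a + m*(a + 2) - 16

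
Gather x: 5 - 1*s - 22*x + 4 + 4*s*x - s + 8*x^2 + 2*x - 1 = -2*s + 8*x^2 + x*(4*s - 20) + 8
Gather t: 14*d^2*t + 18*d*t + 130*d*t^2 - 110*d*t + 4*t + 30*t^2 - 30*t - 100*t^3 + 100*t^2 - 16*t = -100*t^3 + t^2*(130*d + 130) + t*(14*d^2 - 92*d - 42)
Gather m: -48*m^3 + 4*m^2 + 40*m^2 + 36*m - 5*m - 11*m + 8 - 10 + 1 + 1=-48*m^3 + 44*m^2 + 20*m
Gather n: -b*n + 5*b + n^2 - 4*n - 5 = 5*b + n^2 + n*(-b - 4) - 5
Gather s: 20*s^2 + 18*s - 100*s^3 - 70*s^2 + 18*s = -100*s^3 - 50*s^2 + 36*s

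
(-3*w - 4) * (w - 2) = -3*w^2 + 2*w + 8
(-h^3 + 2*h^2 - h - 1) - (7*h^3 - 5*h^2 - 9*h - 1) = -8*h^3 + 7*h^2 + 8*h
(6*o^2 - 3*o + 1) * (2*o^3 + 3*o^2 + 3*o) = 12*o^5 + 12*o^4 + 11*o^3 - 6*o^2 + 3*o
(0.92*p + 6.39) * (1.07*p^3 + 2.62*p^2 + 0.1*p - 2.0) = 0.9844*p^4 + 9.2477*p^3 + 16.8338*p^2 - 1.201*p - 12.78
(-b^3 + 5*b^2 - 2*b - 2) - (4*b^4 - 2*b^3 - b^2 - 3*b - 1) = -4*b^4 + b^3 + 6*b^2 + b - 1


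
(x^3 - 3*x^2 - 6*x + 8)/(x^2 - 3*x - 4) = (x^2 + x - 2)/(x + 1)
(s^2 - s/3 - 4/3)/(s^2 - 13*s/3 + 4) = (s + 1)/(s - 3)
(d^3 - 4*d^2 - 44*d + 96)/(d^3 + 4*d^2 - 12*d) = (d - 8)/d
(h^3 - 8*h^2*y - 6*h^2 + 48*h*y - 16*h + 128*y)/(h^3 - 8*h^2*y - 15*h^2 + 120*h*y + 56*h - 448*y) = (h + 2)/(h - 7)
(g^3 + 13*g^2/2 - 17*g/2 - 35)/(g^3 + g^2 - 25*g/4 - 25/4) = 2*(g^2 + 9*g + 14)/(2*g^2 + 7*g + 5)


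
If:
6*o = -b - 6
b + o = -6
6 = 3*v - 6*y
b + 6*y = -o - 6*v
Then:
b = -6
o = 0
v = 4/3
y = -1/3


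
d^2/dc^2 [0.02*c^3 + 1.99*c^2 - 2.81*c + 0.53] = 0.12*c + 3.98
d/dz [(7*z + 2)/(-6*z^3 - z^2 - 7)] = (-42*z^3 - 7*z^2 + 2*z*(7*z + 2)*(9*z + 1) - 49)/(6*z^3 + z^2 + 7)^2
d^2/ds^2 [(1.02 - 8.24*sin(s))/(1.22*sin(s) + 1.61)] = (5.32907051820075e-15*sin(s)^3 - 17.703176*sin(s)^2 + 23.362388*sin(s) + 35.406352)/(1.815848*sin(s)^3 + 7.188972*sin(s)^2 + 9.487086*sin(s) + 4.173281)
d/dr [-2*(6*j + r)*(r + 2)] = -12*j - 4*r - 4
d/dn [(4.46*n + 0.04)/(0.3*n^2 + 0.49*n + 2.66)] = (-1.338*n^2 - 0.024*n + 11.844)/(0.09*n^4 + 0.294*n^3 + 1.8361*n^2 + 2.6068*n + 7.0756)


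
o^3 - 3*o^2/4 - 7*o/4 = o*(o - 7/4)*(o + 1)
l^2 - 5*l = l*(l - 5)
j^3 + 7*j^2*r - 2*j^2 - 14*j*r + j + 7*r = (j - 1)^2*(j + 7*r)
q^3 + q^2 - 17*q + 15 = (q - 3)*(q - 1)*(q + 5)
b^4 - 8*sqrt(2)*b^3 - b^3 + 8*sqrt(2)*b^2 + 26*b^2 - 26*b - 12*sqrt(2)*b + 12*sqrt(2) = (b - 1)*(b - 6*sqrt(2))*(b - sqrt(2))^2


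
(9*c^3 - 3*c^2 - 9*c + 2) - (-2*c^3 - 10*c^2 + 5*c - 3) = 11*c^3 + 7*c^2 - 14*c + 5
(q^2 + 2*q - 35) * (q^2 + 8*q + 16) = q^4 + 10*q^3 - 3*q^2 - 248*q - 560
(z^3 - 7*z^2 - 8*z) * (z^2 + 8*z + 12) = z^5 + z^4 - 52*z^3 - 148*z^2 - 96*z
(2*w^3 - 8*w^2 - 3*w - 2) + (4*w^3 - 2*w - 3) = 6*w^3 - 8*w^2 - 5*w - 5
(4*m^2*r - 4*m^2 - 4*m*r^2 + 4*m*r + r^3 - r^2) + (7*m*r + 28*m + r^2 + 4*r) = 4*m^2*r - 4*m^2 - 4*m*r^2 + 11*m*r + 28*m + r^3 + 4*r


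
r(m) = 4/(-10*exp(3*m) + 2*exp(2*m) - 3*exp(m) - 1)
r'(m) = 4*(30*exp(3*m) - 4*exp(2*m) + 3*exp(m))/(-10*exp(3*m) + 2*exp(2*m) - 3*exp(m) - 1)^2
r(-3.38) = -3.64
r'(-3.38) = 0.33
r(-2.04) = -2.90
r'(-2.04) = 0.82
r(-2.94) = -3.46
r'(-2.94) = 0.46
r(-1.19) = -1.99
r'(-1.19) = 1.37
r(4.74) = -0.00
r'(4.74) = 0.00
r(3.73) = -0.00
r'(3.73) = 0.00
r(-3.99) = -3.79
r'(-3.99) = 0.20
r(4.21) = -0.00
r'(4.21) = 0.00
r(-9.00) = -4.00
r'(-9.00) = 0.00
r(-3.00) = -3.49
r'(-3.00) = 0.44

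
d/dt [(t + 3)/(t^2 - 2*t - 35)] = (t^2 - 2*t - 2*(t - 1)*(t + 3) - 35)/(-t^2 + 2*t + 35)^2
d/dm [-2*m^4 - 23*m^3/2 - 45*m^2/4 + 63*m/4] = -8*m^3 - 69*m^2/2 - 45*m/2 + 63/4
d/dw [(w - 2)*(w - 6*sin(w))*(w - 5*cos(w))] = (2 - w)*(w - 5*cos(w))*(6*cos(w) - 1) + (w - 2)*(w - 6*sin(w))*(5*sin(w) + 1) + (w - 6*sin(w))*(w - 5*cos(w))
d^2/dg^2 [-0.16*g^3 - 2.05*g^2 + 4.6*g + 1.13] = -0.96*g - 4.1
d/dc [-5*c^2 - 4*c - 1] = -10*c - 4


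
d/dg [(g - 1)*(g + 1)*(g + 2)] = 3*g^2 + 4*g - 1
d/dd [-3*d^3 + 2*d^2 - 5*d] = -9*d^2 + 4*d - 5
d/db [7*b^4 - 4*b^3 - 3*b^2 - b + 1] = 28*b^3 - 12*b^2 - 6*b - 1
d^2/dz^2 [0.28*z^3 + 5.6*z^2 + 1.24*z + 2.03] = 1.68*z + 11.2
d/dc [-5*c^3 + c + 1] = 1 - 15*c^2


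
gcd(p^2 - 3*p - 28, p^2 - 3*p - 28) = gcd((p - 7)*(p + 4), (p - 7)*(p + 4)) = p^2 - 3*p - 28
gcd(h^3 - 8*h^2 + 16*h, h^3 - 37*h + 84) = h - 4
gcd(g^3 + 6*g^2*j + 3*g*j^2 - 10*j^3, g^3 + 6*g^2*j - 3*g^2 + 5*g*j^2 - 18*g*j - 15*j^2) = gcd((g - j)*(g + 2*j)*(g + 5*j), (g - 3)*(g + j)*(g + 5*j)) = g + 5*j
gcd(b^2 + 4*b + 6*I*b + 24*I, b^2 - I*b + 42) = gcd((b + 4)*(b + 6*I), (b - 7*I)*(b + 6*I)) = b + 6*I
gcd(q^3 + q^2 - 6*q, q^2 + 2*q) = q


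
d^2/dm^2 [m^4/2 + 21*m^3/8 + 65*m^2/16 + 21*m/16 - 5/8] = 6*m^2 + 63*m/4 + 65/8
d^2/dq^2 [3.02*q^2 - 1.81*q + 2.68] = 6.04000000000000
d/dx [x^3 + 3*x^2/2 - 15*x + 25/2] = 3*x^2 + 3*x - 15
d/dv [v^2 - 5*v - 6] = 2*v - 5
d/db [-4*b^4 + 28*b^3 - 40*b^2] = 4*b*(-4*b^2 + 21*b - 20)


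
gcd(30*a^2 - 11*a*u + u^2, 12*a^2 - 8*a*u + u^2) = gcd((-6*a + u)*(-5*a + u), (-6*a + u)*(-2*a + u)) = -6*a + u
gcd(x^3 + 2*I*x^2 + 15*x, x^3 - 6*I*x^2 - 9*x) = x^2 - 3*I*x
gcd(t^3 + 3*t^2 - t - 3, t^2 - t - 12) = t + 3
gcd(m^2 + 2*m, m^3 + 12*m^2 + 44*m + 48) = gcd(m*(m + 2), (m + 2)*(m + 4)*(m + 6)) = m + 2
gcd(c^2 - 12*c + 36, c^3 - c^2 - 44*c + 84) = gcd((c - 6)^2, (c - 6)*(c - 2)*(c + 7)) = c - 6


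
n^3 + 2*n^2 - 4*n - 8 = (n - 2)*(n + 2)^2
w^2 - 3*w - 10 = (w - 5)*(w + 2)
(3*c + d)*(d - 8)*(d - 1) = 3*c*d^2 - 27*c*d + 24*c + d^3 - 9*d^2 + 8*d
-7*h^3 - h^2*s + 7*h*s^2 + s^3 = (-h + s)*(h + s)*(7*h + s)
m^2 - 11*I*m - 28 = (m - 7*I)*(m - 4*I)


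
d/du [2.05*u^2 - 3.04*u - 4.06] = 4.1*u - 3.04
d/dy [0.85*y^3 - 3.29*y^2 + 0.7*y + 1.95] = 2.55*y^2 - 6.58*y + 0.7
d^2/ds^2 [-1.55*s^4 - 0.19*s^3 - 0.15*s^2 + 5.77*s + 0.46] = -18.6*s^2 - 1.14*s - 0.3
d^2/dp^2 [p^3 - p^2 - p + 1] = 6*p - 2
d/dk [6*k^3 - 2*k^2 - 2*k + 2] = 18*k^2 - 4*k - 2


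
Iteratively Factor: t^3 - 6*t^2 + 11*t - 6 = (t - 2)*(t^2 - 4*t + 3) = (t - 2)*(t - 1)*(t - 3)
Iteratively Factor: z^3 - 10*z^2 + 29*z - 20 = (z - 1)*(z^2 - 9*z + 20) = (z - 4)*(z - 1)*(z - 5)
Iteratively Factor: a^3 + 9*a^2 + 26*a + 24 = (a + 4)*(a^2 + 5*a + 6) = (a + 2)*(a + 4)*(a + 3)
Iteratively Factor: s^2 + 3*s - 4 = (s + 4)*(s - 1)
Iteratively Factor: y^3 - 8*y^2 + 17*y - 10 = (y - 5)*(y^2 - 3*y + 2) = (y - 5)*(y - 2)*(y - 1)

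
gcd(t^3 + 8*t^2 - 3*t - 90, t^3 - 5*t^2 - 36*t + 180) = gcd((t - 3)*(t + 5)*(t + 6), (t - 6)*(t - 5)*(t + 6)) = t + 6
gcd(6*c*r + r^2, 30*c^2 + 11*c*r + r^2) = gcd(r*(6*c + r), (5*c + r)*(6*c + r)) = 6*c + r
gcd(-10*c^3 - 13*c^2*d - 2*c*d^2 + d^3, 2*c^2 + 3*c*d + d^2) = 2*c^2 + 3*c*d + d^2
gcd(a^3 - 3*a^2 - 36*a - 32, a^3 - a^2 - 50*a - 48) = a^2 - 7*a - 8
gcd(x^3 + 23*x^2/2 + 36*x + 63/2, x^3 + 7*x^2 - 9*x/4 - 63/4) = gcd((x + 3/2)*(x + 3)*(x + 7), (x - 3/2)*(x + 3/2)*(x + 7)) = x^2 + 17*x/2 + 21/2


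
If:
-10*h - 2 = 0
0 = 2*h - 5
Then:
No Solution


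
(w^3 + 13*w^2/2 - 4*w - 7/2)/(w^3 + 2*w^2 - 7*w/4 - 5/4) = 2*(w + 7)/(2*w + 5)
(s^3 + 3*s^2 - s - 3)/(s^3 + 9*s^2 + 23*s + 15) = (s - 1)/(s + 5)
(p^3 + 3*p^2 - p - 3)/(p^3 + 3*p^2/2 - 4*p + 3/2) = 2*(p + 1)/(2*p - 1)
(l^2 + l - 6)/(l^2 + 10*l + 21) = (l - 2)/(l + 7)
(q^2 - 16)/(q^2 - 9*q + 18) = (q^2 - 16)/(q^2 - 9*q + 18)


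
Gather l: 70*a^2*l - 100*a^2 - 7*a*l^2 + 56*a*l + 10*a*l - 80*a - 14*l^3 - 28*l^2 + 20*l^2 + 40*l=-100*a^2 - 80*a - 14*l^3 + l^2*(-7*a - 8) + l*(70*a^2 + 66*a + 40)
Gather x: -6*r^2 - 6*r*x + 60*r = -6*r^2 - 6*r*x + 60*r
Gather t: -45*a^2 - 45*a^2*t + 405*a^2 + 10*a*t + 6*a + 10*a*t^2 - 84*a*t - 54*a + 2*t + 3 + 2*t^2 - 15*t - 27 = 360*a^2 - 48*a + t^2*(10*a + 2) + t*(-45*a^2 - 74*a - 13) - 24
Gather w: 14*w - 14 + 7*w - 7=21*w - 21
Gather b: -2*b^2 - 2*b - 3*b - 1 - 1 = -2*b^2 - 5*b - 2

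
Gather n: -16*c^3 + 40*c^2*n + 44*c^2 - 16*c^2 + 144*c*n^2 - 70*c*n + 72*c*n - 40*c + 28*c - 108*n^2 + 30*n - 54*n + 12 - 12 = -16*c^3 + 28*c^2 - 12*c + n^2*(144*c - 108) + n*(40*c^2 + 2*c - 24)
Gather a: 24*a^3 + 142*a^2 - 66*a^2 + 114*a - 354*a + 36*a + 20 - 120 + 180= 24*a^3 + 76*a^2 - 204*a + 80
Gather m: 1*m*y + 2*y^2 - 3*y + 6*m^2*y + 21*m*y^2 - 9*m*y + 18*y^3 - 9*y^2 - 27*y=6*m^2*y + m*(21*y^2 - 8*y) + 18*y^3 - 7*y^2 - 30*y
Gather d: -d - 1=-d - 1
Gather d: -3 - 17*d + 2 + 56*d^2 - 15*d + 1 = 56*d^2 - 32*d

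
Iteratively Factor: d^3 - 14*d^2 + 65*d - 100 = (d - 5)*(d^2 - 9*d + 20) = (d - 5)*(d - 4)*(d - 5)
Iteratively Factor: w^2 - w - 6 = (w + 2)*(w - 3)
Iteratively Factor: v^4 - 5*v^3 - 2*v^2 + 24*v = (v + 2)*(v^3 - 7*v^2 + 12*v) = (v - 3)*(v + 2)*(v^2 - 4*v) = (v - 4)*(v - 3)*(v + 2)*(v)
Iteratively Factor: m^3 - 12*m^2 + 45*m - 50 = (m - 5)*(m^2 - 7*m + 10) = (m - 5)^2*(m - 2)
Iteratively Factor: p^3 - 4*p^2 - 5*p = (p + 1)*(p^2 - 5*p) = p*(p + 1)*(p - 5)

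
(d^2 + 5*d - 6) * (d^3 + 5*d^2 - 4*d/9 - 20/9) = d^5 + 10*d^4 + 167*d^3/9 - 310*d^2/9 - 76*d/9 + 40/3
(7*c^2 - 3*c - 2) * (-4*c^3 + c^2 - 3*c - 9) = -28*c^5 + 19*c^4 - 16*c^3 - 56*c^2 + 33*c + 18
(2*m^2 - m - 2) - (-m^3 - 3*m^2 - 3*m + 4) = m^3 + 5*m^2 + 2*m - 6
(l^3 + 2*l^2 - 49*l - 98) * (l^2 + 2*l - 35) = l^5 + 4*l^4 - 80*l^3 - 266*l^2 + 1519*l + 3430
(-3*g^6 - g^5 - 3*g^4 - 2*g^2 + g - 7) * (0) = 0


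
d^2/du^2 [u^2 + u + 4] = 2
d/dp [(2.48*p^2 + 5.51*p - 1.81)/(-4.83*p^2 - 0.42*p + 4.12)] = (25.5717*p^2 + 2.9506*p + 21.941)/(23.3289*p^4 + 4.0572*p^3 - 39.6228*p^2 - 3.4608*p + 16.9744)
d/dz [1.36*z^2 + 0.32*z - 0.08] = 2.72*z + 0.32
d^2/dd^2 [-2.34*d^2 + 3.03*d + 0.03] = -4.68000000000000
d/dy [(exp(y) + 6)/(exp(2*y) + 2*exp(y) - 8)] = (-2*(exp(y) + 1)*(exp(y) + 6) + exp(2*y) + 2*exp(y) - 8)*exp(y)/(exp(2*y) + 2*exp(y) - 8)^2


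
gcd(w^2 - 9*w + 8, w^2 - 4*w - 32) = w - 8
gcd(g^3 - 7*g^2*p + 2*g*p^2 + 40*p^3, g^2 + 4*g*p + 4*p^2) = g + 2*p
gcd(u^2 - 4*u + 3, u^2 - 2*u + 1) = u - 1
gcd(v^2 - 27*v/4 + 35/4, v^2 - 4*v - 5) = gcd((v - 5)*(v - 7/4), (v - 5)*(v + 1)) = v - 5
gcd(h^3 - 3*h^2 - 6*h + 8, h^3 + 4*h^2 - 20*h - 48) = h^2 - 2*h - 8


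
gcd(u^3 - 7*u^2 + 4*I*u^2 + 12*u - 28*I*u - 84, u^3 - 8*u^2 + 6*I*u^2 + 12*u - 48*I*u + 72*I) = u + 6*I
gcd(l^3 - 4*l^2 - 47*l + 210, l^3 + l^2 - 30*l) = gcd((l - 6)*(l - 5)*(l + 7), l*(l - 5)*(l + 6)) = l - 5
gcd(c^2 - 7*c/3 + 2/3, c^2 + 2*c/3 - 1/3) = c - 1/3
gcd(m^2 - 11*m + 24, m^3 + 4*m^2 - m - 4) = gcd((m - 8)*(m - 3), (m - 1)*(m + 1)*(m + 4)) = 1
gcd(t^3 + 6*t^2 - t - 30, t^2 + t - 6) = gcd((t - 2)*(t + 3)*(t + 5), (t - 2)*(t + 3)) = t^2 + t - 6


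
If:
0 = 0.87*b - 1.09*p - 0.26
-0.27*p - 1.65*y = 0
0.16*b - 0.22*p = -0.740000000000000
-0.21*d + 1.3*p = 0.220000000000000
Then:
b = 50.81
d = 248.54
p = 40.32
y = -6.60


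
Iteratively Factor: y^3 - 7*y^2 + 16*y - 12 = (y - 2)*(y^2 - 5*y + 6) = (y - 2)^2*(y - 3)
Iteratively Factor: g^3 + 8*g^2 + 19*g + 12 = (g + 1)*(g^2 + 7*g + 12) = (g + 1)*(g + 3)*(g + 4)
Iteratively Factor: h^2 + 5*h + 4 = (h + 4)*(h + 1)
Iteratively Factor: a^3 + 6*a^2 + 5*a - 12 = (a - 1)*(a^2 + 7*a + 12) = (a - 1)*(a + 3)*(a + 4)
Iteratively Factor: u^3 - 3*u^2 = (u)*(u^2 - 3*u) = u*(u - 3)*(u)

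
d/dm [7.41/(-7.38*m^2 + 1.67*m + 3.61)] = (109.3716*m - 12.3747)/(-7.38*m^2 + 1.67*m + 3.61)^2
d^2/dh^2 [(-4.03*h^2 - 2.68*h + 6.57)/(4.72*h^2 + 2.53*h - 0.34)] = (1.13686837721616e-13*h^4 - 23.1629280000001*h^3 + 839.410464*h^2 + 444.932688*h + 99.65249)/(105.154048*h^6 + 169.093056*h^5 + 67.912776*h^4 - 8.166587*h^3 - 4.892022*h^2 + 0.877404*h - 0.039304)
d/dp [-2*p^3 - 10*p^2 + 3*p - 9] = -6*p^2 - 20*p + 3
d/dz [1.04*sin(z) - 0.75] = 1.04*cos(z)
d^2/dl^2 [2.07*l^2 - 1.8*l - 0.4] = 4.14000000000000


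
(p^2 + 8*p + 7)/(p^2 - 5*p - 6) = (p + 7)/(p - 6)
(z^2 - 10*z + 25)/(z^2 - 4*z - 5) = (z - 5)/(z + 1)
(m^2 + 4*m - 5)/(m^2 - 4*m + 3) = (m + 5)/(m - 3)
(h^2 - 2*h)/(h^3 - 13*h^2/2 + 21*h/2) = 2*(h - 2)/(2*h^2 - 13*h + 21)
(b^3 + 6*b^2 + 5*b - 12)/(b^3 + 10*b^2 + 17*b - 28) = (b + 3)/(b + 7)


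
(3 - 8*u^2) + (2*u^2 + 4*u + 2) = -6*u^2 + 4*u + 5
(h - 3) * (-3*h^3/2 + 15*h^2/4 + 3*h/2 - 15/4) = -3*h^4/2 + 33*h^3/4 - 39*h^2/4 - 33*h/4 + 45/4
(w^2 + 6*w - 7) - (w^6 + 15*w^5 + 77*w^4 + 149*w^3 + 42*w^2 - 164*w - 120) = -w^6 - 15*w^5 - 77*w^4 - 149*w^3 - 41*w^2 + 170*w + 113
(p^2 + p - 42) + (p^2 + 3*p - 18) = 2*p^2 + 4*p - 60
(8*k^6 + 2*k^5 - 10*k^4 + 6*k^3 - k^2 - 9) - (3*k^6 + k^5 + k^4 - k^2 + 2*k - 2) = 5*k^6 + k^5 - 11*k^4 + 6*k^3 - 2*k - 7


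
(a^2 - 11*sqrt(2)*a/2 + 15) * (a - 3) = a^3 - 11*sqrt(2)*a^2/2 - 3*a^2 + 15*a + 33*sqrt(2)*a/2 - 45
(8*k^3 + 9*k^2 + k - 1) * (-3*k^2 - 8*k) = -24*k^5 - 91*k^4 - 75*k^3 - 5*k^2 + 8*k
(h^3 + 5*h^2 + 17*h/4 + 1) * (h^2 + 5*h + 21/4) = h^5 + 10*h^4 + 69*h^3/2 + 97*h^2/2 + 437*h/16 + 21/4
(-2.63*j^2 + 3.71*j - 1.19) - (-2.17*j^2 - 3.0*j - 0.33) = -0.46*j^2 + 6.71*j - 0.86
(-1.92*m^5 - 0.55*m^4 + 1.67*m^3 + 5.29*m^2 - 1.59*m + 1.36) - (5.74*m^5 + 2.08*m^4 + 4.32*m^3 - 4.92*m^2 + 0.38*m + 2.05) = -7.66*m^5 - 2.63*m^4 - 2.65*m^3 + 10.21*m^2 - 1.97*m - 0.69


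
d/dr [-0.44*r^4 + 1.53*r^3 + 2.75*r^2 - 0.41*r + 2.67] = -1.76*r^3 + 4.59*r^2 + 5.5*r - 0.41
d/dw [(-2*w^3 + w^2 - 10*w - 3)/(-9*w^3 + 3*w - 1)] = (9*w^4 - 192*w^3 - 72*w^2 - 2*w + 19)/(81*w^6 - 54*w^4 + 18*w^3 + 9*w^2 - 6*w + 1)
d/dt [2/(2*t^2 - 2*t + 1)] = 4*(1 - 2*t)/(2*t^2 - 2*t + 1)^2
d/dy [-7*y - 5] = -7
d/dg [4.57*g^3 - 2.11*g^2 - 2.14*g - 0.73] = 13.71*g^2 - 4.22*g - 2.14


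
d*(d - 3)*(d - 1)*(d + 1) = d^4 - 3*d^3 - d^2 + 3*d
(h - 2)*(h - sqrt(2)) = h^2 - 2*h - sqrt(2)*h + 2*sqrt(2)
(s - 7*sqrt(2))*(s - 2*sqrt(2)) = s^2 - 9*sqrt(2)*s + 28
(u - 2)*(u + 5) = u^2 + 3*u - 10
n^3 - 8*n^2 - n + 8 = (n - 8)*(n - 1)*(n + 1)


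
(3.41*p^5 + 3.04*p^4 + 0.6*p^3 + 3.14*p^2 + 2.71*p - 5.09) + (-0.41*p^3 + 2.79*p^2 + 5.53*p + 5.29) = 3.41*p^5 + 3.04*p^4 + 0.19*p^3 + 5.93*p^2 + 8.24*p + 0.2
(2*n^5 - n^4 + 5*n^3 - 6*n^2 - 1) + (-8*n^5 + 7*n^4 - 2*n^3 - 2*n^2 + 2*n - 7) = -6*n^5 + 6*n^4 + 3*n^3 - 8*n^2 + 2*n - 8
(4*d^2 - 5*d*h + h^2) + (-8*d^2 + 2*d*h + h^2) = -4*d^2 - 3*d*h + 2*h^2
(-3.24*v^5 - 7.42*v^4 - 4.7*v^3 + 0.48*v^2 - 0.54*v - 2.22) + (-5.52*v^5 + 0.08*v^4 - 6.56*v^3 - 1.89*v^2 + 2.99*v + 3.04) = -8.76*v^5 - 7.34*v^4 - 11.26*v^3 - 1.41*v^2 + 2.45*v + 0.82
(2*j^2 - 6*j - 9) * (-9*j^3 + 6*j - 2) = -18*j^5 + 54*j^4 + 93*j^3 - 40*j^2 - 42*j + 18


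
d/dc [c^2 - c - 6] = 2*c - 1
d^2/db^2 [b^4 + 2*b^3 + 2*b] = 12*b*(b + 1)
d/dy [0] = 0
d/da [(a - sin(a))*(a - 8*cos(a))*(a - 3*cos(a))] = (a - sin(a))*(a - 8*cos(a))*(3*sin(a) + 1) + (a - sin(a))*(a - 3*cos(a))*(8*sin(a) + 1) - (a - 8*cos(a))*(a - 3*cos(a))*(cos(a) - 1)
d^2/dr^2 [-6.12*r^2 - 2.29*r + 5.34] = -12.2400000000000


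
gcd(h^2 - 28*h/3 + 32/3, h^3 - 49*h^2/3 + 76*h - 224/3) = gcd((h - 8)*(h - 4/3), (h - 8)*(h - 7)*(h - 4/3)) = h^2 - 28*h/3 + 32/3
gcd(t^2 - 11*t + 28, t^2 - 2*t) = 1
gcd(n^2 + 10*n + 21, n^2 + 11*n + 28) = n + 7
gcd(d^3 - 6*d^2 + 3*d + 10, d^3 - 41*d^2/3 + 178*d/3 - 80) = d - 5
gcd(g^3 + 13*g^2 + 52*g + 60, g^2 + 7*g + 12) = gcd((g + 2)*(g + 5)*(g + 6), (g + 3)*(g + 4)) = 1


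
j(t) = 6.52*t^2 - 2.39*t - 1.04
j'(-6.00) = -80.63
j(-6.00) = 248.02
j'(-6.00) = -80.63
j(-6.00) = 248.02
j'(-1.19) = -17.91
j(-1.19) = 11.04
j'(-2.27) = -31.99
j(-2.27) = 37.98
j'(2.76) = 33.60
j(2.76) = 42.03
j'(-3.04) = -42.03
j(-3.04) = 66.48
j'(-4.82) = -65.24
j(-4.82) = 161.96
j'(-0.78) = -12.56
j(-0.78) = 4.79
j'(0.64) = 5.96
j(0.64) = 0.10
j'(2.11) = 25.12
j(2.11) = 22.94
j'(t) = 13.04*t - 2.39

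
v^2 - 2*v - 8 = (v - 4)*(v + 2)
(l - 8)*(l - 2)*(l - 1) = l^3 - 11*l^2 + 26*l - 16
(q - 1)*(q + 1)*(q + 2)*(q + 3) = q^4 + 5*q^3 + 5*q^2 - 5*q - 6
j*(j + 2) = j^2 + 2*j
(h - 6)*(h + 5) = h^2 - h - 30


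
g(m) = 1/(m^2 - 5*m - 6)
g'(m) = (5 - 2*m)/(m^2 - 5*m - 6)^2 = (5 - 2*m)/(-m^2 + 5*m + 6)^2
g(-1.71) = 0.18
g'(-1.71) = 0.28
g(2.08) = -0.08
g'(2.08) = 0.01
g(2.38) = -0.08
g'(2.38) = 0.00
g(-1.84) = 0.15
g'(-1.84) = 0.20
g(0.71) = -0.11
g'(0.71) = 0.04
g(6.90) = 0.14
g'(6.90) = -0.17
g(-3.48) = 0.04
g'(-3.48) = 0.02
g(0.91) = -0.10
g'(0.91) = 0.03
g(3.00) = -0.08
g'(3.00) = -0.00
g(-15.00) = 0.00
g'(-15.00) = 0.00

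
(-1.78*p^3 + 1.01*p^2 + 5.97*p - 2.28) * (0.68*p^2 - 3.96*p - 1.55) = -1.2104*p^5 + 7.7356*p^4 + 2.819*p^3 - 26.7571*p^2 - 0.224700000000002*p + 3.534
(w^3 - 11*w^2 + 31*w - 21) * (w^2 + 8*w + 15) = w^5 - 3*w^4 - 42*w^3 + 62*w^2 + 297*w - 315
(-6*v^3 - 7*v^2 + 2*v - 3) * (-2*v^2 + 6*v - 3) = 12*v^5 - 22*v^4 - 28*v^3 + 39*v^2 - 24*v + 9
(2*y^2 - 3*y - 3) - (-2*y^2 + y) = 4*y^2 - 4*y - 3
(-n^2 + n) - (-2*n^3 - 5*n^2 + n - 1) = 2*n^3 + 4*n^2 + 1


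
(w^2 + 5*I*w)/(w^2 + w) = (w + 5*I)/(w + 1)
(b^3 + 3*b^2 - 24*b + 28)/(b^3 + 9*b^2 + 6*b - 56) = (b - 2)/(b + 4)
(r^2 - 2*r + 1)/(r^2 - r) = (r - 1)/r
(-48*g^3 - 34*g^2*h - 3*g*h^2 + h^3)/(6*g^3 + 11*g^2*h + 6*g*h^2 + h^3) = (-8*g + h)/(g + h)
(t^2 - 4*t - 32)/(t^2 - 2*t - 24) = (t - 8)/(t - 6)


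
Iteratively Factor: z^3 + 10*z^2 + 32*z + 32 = (z + 2)*(z^2 + 8*z + 16) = (z + 2)*(z + 4)*(z + 4)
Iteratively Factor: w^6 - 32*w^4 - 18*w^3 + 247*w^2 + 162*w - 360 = (w - 5)*(w^5 + 5*w^4 - 7*w^3 - 53*w^2 - 18*w + 72) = (w - 5)*(w - 1)*(w^4 + 6*w^3 - w^2 - 54*w - 72) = (w - 5)*(w - 1)*(w + 3)*(w^3 + 3*w^2 - 10*w - 24) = (w - 5)*(w - 1)*(w + 2)*(w + 3)*(w^2 + w - 12) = (w - 5)*(w - 3)*(w - 1)*(w + 2)*(w + 3)*(w + 4)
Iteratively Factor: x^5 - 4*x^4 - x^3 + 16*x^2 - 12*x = (x + 2)*(x^4 - 6*x^3 + 11*x^2 - 6*x) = (x - 1)*(x + 2)*(x^3 - 5*x^2 + 6*x) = (x - 3)*(x - 1)*(x + 2)*(x^2 - 2*x) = (x - 3)*(x - 2)*(x - 1)*(x + 2)*(x)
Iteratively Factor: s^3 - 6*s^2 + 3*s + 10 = (s + 1)*(s^2 - 7*s + 10) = (s - 5)*(s + 1)*(s - 2)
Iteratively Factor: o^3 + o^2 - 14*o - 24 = (o + 3)*(o^2 - 2*o - 8) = (o + 2)*(o + 3)*(o - 4)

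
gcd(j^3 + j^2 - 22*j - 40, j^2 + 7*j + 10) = j + 2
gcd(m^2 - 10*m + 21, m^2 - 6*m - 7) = m - 7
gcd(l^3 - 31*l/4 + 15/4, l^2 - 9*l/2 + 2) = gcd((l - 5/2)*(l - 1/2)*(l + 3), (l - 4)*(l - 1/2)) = l - 1/2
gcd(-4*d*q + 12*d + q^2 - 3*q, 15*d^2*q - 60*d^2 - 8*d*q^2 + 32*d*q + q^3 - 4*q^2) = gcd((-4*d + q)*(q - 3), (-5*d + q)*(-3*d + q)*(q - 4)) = 1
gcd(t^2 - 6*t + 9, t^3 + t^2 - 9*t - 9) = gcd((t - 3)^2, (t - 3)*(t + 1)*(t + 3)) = t - 3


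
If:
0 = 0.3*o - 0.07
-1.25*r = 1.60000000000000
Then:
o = 0.23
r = -1.28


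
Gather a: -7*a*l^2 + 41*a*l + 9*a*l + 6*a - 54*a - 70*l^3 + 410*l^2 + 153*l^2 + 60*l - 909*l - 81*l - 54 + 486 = a*(-7*l^2 + 50*l - 48) - 70*l^3 + 563*l^2 - 930*l + 432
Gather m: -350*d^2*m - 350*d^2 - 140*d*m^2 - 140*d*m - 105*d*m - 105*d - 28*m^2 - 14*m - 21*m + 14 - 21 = -350*d^2 - 105*d + m^2*(-140*d - 28) + m*(-350*d^2 - 245*d - 35) - 7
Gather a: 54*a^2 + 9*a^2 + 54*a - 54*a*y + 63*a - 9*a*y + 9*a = 63*a^2 + a*(126 - 63*y)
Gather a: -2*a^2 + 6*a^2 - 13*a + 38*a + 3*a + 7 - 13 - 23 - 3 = 4*a^2 + 28*a - 32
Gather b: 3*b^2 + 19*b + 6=3*b^2 + 19*b + 6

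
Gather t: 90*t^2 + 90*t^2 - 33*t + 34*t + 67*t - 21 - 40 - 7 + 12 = 180*t^2 + 68*t - 56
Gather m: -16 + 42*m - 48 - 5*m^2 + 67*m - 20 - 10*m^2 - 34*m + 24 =-15*m^2 + 75*m - 60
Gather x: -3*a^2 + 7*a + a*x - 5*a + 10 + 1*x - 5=-3*a^2 + 2*a + x*(a + 1) + 5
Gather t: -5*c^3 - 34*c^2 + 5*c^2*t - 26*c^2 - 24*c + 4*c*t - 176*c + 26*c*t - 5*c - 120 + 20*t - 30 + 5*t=-5*c^3 - 60*c^2 - 205*c + t*(5*c^2 + 30*c + 25) - 150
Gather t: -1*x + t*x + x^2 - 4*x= t*x + x^2 - 5*x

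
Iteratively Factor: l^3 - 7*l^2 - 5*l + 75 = (l + 3)*(l^2 - 10*l + 25) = (l - 5)*(l + 3)*(l - 5)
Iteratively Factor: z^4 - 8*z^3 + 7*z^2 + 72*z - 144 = (z + 3)*(z^3 - 11*z^2 + 40*z - 48) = (z - 4)*(z + 3)*(z^2 - 7*z + 12) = (z - 4)*(z - 3)*(z + 3)*(z - 4)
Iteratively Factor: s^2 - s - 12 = (s + 3)*(s - 4)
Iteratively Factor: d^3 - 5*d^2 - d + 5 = (d - 5)*(d^2 - 1) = (d - 5)*(d - 1)*(d + 1)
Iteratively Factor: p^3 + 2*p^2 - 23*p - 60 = (p + 4)*(p^2 - 2*p - 15) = (p - 5)*(p + 4)*(p + 3)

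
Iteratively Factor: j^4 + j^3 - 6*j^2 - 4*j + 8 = (j + 2)*(j^3 - j^2 - 4*j + 4) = (j - 1)*(j + 2)*(j^2 - 4) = (j - 2)*(j - 1)*(j + 2)*(j + 2)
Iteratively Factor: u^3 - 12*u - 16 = (u + 2)*(u^2 - 2*u - 8) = (u - 4)*(u + 2)*(u + 2)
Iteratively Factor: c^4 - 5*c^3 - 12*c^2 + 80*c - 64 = (c - 4)*(c^3 - c^2 - 16*c + 16) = (c - 4)*(c - 1)*(c^2 - 16) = (c - 4)*(c - 1)*(c + 4)*(c - 4)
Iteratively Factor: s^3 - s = (s)*(s^2 - 1) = s*(s - 1)*(s + 1)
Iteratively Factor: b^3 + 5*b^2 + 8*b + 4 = (b + 2)*(b^2 + 3*b + 2) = (b + 2)^2*(b + 1)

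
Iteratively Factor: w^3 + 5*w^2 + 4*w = (w)*(w^2 + 5*w + 4) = w*(w + 1)*(w + 4)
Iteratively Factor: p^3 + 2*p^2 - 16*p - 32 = (p - 4)*(p^2 + 6*p + 8) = (p - 4)*(p + 2)*(p + 4)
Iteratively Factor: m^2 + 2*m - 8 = (m - 2)*(m + 4)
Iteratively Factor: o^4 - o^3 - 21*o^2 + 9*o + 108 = (o - 4)*(o^3 + 3*o^2 - 9*o - 27) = (o - 4)*(o - 3)*(o^2 + 6*o + 9) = (o - 4)*(o - 3)*(o + 3)*(o + 3)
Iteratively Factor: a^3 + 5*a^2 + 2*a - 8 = (a - 1)*(a^2 + 6*a + 8) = (a - 1)*(a + 4)*(a + 2)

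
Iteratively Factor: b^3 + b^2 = (b)*(b^2 + b) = b*(b + 1)*(b)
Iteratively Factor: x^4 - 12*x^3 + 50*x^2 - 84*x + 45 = (x - 5)*(x^3 - 7*x^2 + 15*x - 9) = (x - 5)*(x - 3)*(x^2 - 4*x + 3) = (x - 5)*(x - 3)*(x - 1)*(x - 3)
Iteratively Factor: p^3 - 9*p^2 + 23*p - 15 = (p - 1)*(p^2 - 8*p + 15) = (p - 5)*(p - 1)*(p - 3)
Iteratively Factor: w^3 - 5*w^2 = (w - 5)*(w^2) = w*(w - 5)*(w)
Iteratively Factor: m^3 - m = (m - 1)*(m^2 + m) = (m - 1)*(m + 1)*(m)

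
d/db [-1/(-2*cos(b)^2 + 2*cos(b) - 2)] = (2*cos(b) - 1)*sin(b)/(2*(sin(b)^2 + cos(b) - 2)^2)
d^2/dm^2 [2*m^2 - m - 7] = 4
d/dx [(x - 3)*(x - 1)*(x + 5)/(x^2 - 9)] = (x^2 + 6*x + 17)/(x^2 + 6*x + 9)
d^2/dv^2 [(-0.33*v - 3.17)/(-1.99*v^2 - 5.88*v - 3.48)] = ((0.33*v + 3.17)*(3.98*v + 5.88)*(7.96*v + 11.76) - (3.9402*v + 16.4974)*(1.99*v^2 + 5.88*v + 3.48))/(1.99*v^2 + 5.88*v + 3.48)^3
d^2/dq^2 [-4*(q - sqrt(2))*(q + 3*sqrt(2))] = -8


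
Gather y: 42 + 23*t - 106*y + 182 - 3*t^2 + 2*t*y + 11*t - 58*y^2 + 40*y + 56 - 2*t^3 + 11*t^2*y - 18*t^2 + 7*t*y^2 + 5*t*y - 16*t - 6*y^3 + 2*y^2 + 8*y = -2*t^3 - 21*t^2 + 18*t - 6*y^3 + y^2*(7*t - 56) + y*(11*t^2 + 7*t - 58) + 280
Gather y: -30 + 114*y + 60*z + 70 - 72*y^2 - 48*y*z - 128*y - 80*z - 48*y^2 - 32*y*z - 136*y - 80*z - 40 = -120*y^2 + y*(-80*z - 150) - 100*z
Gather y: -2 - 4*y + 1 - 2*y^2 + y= -2*y^2 - 3*y - 1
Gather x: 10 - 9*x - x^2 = -x^2 - 9*x + 10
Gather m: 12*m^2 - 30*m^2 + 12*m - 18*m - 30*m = -18*m^2 - 36*m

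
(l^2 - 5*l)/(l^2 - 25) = l/(l + 5)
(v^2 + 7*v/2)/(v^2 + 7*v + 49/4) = 2*v/(2*v + 7)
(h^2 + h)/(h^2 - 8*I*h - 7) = h*(h + 1)/(h^2 - 8*I*h - 7)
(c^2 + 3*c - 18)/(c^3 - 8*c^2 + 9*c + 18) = (c + 6)/(c^2 - 5*c - 6)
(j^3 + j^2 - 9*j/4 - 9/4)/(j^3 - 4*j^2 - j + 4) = (j^2 - 9/4)/(j^2 - 5*j + 4)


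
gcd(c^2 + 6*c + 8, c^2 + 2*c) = c + 2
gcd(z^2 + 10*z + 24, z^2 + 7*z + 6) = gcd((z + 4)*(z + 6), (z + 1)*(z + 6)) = z + 6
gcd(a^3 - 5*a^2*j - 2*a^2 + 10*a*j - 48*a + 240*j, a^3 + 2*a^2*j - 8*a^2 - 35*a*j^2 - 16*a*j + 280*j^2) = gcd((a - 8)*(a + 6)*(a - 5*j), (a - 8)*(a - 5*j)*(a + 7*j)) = a^2 - 5*a*j - 8*a + 40*j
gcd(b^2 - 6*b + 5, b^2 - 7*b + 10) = b - 5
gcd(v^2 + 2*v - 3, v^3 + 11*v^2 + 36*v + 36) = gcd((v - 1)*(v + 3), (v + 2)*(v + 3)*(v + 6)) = v + 3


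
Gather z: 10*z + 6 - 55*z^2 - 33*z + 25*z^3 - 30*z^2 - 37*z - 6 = 25*z^3 - 85*z^2 - 60*z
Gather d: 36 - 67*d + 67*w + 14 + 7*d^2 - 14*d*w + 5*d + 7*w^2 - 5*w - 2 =7*d^2 + d*(-14*w - 62) + 7*w^2 + 62*w + 48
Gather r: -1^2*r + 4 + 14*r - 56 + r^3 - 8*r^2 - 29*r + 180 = r^3 - 8*r^2 - 16*r + 128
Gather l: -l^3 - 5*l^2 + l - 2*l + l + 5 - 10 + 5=-l^3 - 5*l^2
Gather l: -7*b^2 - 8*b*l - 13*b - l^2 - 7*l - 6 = -7*b^2 - 13*b - l^2 + l*(-8*b - 7) - 6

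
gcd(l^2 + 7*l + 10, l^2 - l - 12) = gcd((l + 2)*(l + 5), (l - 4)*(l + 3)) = 1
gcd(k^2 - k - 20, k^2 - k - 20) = k^2 - k - 20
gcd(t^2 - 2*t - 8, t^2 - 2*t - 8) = t^2 - 2*t - 8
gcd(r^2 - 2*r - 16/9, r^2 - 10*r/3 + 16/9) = r - 8/3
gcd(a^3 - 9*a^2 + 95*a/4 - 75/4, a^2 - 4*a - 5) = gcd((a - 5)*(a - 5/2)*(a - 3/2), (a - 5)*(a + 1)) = a - 5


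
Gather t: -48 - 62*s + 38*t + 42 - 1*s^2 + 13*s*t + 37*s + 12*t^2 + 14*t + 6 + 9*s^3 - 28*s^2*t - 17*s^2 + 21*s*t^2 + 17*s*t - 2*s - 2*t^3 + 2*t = 9*s^3 - 18*s^2 - 27*s - 2*t^3 + t^2*(21*s + 12) + t*(-28*s^2 + 30*s + 54)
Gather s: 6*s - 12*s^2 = -12*s^2 + 6*s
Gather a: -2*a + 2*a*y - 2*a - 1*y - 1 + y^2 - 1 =a*(2*y - 4) + y^2 - y - 2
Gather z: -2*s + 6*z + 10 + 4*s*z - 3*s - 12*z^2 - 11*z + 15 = -5*s - 12*z^2 + z*(4*s - 5) + 25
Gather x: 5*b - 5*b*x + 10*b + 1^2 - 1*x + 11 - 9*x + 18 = 15*b + x*(-5*b - 10) + 30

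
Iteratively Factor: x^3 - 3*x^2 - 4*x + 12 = (x - 2)*(x^2 - x - 6) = (x - 3)*(x - 2)*(x + 2)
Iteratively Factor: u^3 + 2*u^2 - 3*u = (u + 3)*(u^2 - u) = u*(u + 3)*(u - 1)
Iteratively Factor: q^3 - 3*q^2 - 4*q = (q - 4)*(q^2 + q) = (q - 4)*(q + 1)*(q)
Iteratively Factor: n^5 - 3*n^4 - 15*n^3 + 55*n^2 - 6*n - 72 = (n - 3)*(n^4 - 15*n^2 + 10*n + 24) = (n - 3)*(n + 1)*(n^3 - n^2 - 14*n + 24) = (n - 3)*(n - 2)*(n + 1)*(n^2 + n - 12) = (n - 3)*(n - 2)*(n + 1)*(n + 4)*(n - 3)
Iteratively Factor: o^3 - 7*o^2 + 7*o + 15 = (o - 3)*(o^2 - 4*o - 5) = (o - 5)*(o - 3)*(o + 1)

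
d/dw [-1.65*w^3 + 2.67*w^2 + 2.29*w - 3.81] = -4.95*w^2 + 5.34*w + 2.29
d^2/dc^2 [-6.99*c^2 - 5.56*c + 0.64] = -13.9800000000000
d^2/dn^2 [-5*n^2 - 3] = -10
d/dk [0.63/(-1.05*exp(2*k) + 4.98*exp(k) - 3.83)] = (1.323*exp(k) - 3.1374)*exp(k)/(1.05*exp(2*k) - 4.98*exp(k) + 3.83)^2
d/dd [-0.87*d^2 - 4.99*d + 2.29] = -1.74*d - 4.99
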